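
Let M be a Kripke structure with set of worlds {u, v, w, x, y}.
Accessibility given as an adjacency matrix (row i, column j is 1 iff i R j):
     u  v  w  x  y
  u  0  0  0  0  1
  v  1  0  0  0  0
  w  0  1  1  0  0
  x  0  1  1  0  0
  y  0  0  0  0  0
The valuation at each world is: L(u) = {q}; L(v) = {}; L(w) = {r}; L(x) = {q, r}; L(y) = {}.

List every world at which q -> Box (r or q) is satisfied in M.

Let φ = q -> Box (r or q). Evaluate φ at each world:
  u (successors {y}): φ is false.
  v (successors {u}): φ is true.
  w (successors {v, w}): φ is true.
  x (successors {v, w}): φ is false.
  y (successors ∅): φ is true.
For instance, at v:
  At v: q is false, Box (r or q) is true, so q -> Box (r or q) is true.
    At v: Box (r or q) requires r or q at every successor {u}.
      At u: r or q is true.
    So Box (r or q) is true at v.
Satisfying worlds: {v, w, y}

v, w, y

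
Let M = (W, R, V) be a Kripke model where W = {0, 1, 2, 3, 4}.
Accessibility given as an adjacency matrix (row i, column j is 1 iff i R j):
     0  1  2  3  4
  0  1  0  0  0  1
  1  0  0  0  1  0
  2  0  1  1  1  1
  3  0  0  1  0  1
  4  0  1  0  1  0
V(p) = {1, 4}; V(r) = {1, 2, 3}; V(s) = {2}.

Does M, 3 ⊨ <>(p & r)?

At 3: <>(p & r) requires p & r at some successor in {2, 4}.
  At 2: p & r is false.
  At 4: p & r is false.
So <>(p & r) is false at 3.

No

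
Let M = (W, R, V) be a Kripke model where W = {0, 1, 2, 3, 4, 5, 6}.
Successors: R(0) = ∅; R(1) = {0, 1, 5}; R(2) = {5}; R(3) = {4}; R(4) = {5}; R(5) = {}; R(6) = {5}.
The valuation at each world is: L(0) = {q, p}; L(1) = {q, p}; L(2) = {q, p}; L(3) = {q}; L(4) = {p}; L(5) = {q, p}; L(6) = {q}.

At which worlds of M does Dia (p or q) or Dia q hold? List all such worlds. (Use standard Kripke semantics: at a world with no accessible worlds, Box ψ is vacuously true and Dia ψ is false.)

1, 2, 3, 4, 6

Let φ = Dia (p or q) or Dia q. Evaluate φ at each world:
  0 (successors ∅): φ is false.
  1 (successors {0, 1, 5}): φ is true.
  2 (successors {5}): φ is true.
  3 (successors {4}): φ is true.
  4 (successors {5}): φ is true.
  5 (successors ∅): φ is false.
  6 (successors {5}): φ is true.
For instance, at 3:
  At 3: Dia (p or q) is true, Dia q is false, so Dia (p or q) or Dia q is true.
    At 3: Dia (p or q) requires p or q at some successor in {4}.
      p or q holds at 4, so Dia (p or q) is true at 3.
    At 3: Dia q requires q at some successor in {4}.
      At 4: q is false.
    So Dia q is false at 3.
Satisfying worlds: {1, 2, 3, 4, 6}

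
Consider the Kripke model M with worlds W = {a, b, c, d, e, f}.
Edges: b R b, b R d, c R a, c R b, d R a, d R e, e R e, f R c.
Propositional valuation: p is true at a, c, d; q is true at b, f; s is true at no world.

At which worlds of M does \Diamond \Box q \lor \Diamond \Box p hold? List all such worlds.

Let φ = \Diamond \Box q \lor \Diamond \Box p. Evaluate φ at each world:
  a (successors ∅): φ is false.
  b (successors {b, d}): φ is false.
  c (successors {a, b}): φ is true.
  d (successors {a, e}): φ is true.
  e (successors {e}): φ is false.
  f (successors {c}): φ is false.
For instance, at f:
  At f: \Diamond \Box q is false, \Diamond \Box p is false, so \Diamond \Box q \lor \Diamond \Box p is false.
    At f: \Diamond \Box q requires \Box q at some successor in {c}.
      At c: \Box q is false.
    So \Diamond \Box q is false at f.
    At f: \Diamond \Box p requires \Box p at some successor in {c}.
      At c: \Box p is false.
    So \Diamond \Box p is false at f.
Satisfying worlds: {c, d}

c, d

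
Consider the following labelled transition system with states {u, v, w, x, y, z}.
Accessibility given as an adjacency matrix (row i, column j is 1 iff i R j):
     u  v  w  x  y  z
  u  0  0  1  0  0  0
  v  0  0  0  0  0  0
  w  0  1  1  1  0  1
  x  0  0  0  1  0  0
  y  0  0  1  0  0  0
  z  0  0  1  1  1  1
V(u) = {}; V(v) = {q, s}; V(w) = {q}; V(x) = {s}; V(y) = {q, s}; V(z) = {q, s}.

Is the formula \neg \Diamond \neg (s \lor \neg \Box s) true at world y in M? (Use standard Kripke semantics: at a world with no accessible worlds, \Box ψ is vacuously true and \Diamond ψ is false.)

Recall that \Box ψ holds at a world iff ψ holds at every accessible world, and \Diamond ψ holds iff ψ holds at some accessible world.
At y: \Diamond \neg (s \lor \neg \Box s) is false, so \neg \Diamond \neg (s \lor \neg \Box s) is true.
  At y: \Diamond \neg (s \lor \neg \Box s) requires \neg (s \lor \neg \Box s) at some successor in {w}.
    At w: \neg (s \lor \neg \Box s) is false.
  So \Diamond \neg (s \lor \neg \Box s) is false at y.

Yes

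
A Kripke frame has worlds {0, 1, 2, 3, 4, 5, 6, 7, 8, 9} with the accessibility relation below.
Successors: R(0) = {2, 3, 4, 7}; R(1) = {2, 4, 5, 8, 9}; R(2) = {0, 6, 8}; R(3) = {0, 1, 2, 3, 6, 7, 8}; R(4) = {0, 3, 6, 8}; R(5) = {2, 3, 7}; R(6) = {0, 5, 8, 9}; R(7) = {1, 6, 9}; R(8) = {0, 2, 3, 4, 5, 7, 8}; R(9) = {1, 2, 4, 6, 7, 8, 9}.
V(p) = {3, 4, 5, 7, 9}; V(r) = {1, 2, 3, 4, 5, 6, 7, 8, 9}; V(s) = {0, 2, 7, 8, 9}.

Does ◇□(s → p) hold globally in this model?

No

Let φ = ◇□(s → p). Evaluate φ at each world:
  0 (successors {2, 3, 4, 7}): φ is true.
  1 (successors {2, 4, 5, 8, 9}): φ is false.
  2 (successors {0, 6, 8}): φ is false.
  3 (successors {0, 1, 2, 3, 6, 7, 8}): φ is true.
  4 (successors {0, 3, 6, 8}): φ is false.
  5 (successors {2, 3, 7}): φ is true.
  6 (successors {0, 5, 8, 9}): φ is false.
  7 (successors {1, 6, 9}): φ is false.
  8 (successors {0, 2, 3, 4, 5, 7, 8}): φ is true.
  9 (successors {1, 2, 4, 6, 7, 8, 9}): φ is true.
Detail at 1 (counterexample):
  At 1: ◇□(s → p) requires □(s → p) at some successor in {2, 4, 5, 8, 9}.
    At 2: □(s → p) is false.
    At 4: □(s → p) is false.
    At 5: □(s → p) is false.
    At 8: □(s → p) is false.
    At 9: □(s → p) is false.
  So ◇□(s → p) is false at 1.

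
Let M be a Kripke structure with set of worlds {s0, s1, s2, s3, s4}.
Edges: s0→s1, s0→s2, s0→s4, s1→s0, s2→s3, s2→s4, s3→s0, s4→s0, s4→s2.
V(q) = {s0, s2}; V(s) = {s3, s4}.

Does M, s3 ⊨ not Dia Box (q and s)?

Recall that Box ψ holds at a world iff ψ holds at every accessible world, and Dia ψ holds iff ψ holds at some accessible world.
At s3: Dia Box (q and s) is false, so not Dia Box (q and s) is true.
  At s3: Dia Box (q and s) requires Box (q and s) at some successor in {s0}.
    At s0: Box (q and s) is false.
  So Dia Box (q and s) is false at s3.

Yes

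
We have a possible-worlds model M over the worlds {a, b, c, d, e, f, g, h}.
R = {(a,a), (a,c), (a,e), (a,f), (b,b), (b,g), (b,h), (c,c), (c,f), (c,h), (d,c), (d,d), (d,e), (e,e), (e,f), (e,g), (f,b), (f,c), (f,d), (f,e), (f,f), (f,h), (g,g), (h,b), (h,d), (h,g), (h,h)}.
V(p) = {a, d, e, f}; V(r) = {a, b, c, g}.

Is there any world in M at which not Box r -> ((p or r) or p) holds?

Yes

Recall that Box ψ holds at a world iff ψ holds at every accessible world, and Dia ψ holds iff ψ holds at some accessible world.
Let φ = not Box r -> ((p or r) or p). Evaluate φ at each world:
  a (successors {a, c, e, f}): φ is true.
  b (successors {b, g, h}): φ is true.
  c (successors {c, f, h}): φ is true.
  d (successors {c, d, e}): φ is true.
  e (successors {e, f, g}): φ is true.
  f (successors {b, c, d, e, f, h}): φ is true.
  g (successors {g}): φ is true.
  h (successors {b, d, g, h}): φ is false.
Detail at a (witness):
  At a: not Box r is true, (p or r) or p is true, so not Box r -> ((p or r) or p) is true.
    At a: Box r is false, so not Box r is true.
      At a: Box r requires r at every successor {a, c, e, f}.
        r fails at e, so Box r is false at a.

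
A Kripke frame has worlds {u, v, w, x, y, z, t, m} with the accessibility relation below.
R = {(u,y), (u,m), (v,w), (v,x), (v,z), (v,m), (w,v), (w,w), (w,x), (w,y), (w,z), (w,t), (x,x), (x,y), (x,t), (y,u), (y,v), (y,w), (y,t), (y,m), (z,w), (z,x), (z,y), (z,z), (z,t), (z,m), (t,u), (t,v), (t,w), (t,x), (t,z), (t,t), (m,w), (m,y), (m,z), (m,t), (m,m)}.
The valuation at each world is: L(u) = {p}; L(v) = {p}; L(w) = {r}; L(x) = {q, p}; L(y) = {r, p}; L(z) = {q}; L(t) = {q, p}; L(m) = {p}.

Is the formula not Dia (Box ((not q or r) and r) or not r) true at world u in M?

Recall that Box ψ holds at a world iff ψ holds at every accessible world, and Dia ψ holds iff ψ holds at some accessible world.
At u: Dia (Box ((not q or r) and r) or not r) is true, so not Dia (Box ((not q or r) and r) or not r) is false.
  At u: Dia (Box ((not q or r) and r) or not r) requires Box ((not q or r) and r) or not r at some successor in {y, m}.
    Box ((not q or r) and r) or not r holds at m, so Dia (Box ((not q or r) and r) or not r) is true at u.
      At m: Box ((not q or r) and r) is false, not r is true, so Box ((not q or r) and r) or not r is true.

No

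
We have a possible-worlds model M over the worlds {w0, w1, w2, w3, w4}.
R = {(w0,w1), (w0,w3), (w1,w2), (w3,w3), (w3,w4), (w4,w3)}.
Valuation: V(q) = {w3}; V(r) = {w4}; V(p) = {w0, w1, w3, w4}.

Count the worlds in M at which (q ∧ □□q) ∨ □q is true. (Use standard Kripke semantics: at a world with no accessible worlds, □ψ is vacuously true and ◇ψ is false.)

Let φ = (q ∧ □□q) ∨ □q. Evaluate φ at each world:
  w0 (successors {w1, w3}): φ is false.
  w1 (successors {w2}): φ is false.
  w2 (successors ∅): φ is true.
  w3 (successors {w3, w4}): φ is false.
  w4 (successors {w3}): φ is true.
For instance, at w1:
  At w1: q ∧ □□q is false, □q is false, so (q ∧ □□q) ∨ □q is false.
    At w1: q is false, □□q is true, so q ∧ □□q is false.
      At w1: □□q requires □q at every successor {w2}.
        At w2: □q is true.
      So □□q is true at w1.
    At w1: □q requires q at every successor {w2}.
      q fails at w2, so □q is false at w1.
Satisfying worlds: {w2, w4}

2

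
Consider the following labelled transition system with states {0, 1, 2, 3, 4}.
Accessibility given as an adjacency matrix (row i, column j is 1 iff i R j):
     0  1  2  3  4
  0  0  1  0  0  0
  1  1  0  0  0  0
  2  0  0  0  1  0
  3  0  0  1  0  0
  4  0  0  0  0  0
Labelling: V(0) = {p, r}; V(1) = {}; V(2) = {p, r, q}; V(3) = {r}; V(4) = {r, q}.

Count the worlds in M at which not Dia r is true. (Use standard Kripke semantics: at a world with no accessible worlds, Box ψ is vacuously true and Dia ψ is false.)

2

Let φ = not Dia r. Evaluate φ at each world:
  0 (successors {1}): φ is true.
  1 (successors {0}): φ is false.
  2 (successors {3}): φ is false.
  3 (successors {2}): φ is false.
  4 (successors ∅): φ is true.
For instance, at 3:
  At 3: Dia r is true, so not Dia r is false.
    At 3: Dia r requires r at some successor in {2}.
      r holds at 2, so Dia r is true at 3.
Satisfying worlds: {0, 4}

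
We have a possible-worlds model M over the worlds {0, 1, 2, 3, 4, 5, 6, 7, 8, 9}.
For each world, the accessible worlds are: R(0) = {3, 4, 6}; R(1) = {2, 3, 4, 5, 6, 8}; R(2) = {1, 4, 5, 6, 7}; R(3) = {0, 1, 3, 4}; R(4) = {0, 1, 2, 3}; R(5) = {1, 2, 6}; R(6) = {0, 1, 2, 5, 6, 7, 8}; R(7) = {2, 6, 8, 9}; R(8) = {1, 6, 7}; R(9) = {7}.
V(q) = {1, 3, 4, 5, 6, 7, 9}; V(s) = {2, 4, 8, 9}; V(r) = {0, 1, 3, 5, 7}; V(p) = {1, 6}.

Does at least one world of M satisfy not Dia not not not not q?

Let φ = not Dia not not not not q. Evaluate φ at each world:
  0 (successors {3, 4, 6}): φ is false.
  1 (successors {2, 3, 4, 5, 6, 8}): φ is false.
  2 (successors {1, 4, 5, 6, 7}): φ is false.
  3 (successors {0, 1, 3, 4}): φ is false.
  4 (successors {0, 1, 2, 3}): φ is false.
  5 (successors {1, 2, 6}): φ is false.
  6 (successors {0, 1, 2, 5, 6, 7, 8}): φ is false.
  7 (successors {2, 6, 8, 9}): φ is false.
  8 (successors {1, 6, 7}): φ is false.
  9 (successors {7}): φ is false.
For instance, at 3:
  At 3: Dia not not not not q is true, so not Dia not not not not q is false.
    At 3: Dia not not not not q requires not not not not q at some successor in {0, 1, 3, 4}.
      not not not not q holds at 1, so Dia not not not not q is true at 3.

No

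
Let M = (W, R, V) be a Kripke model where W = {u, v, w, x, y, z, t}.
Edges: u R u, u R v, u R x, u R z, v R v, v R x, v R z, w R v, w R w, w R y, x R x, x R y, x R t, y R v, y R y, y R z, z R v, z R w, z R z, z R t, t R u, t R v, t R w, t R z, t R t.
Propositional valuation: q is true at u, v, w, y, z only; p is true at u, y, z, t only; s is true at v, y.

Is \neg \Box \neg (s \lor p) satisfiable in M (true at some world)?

Let φ = \neg \Box \neg (s \lor p). Evaluate φ at each world:
  u (successors {u, v, x, z}): φ is true.
  v (successors {v, x, z}): φ is true.
  w (successors {v, w, y}): φ is true.
  x (successors {x, y, t}): φ is true.
  y (successors {v, y, z}): φ is true.
  z (successors {v, w, z, t}): φ is true.
  t (successors {u, v, w, z, t}): φ is true.
Detail at u (witness):
  At u: \Box \neg (s \lor p) is false, so \neg \Box \neg (s \lor p) is true.
    At u: \Box \neg (s \lor p) requires \neg (s \lor p) at every successor {u, v, x, z}.
      \neg (s \lor p) fails at u, so \Box \neg (s \lor p) is false at u.

Yes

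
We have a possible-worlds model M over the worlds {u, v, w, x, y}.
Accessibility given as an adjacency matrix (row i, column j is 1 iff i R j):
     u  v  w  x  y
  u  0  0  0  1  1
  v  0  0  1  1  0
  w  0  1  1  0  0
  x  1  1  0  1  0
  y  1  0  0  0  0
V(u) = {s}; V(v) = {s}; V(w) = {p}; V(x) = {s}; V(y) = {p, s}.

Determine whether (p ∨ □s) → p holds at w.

At w: p ∨ □s is true, p is true, so (p ∨ □s) → p is true.
  At w: p is true, □s is false, so p ∨ □s is true.
    At w: □s requires s at every successor {v, w}.
      s fails at w, so □s is false at w.

Yes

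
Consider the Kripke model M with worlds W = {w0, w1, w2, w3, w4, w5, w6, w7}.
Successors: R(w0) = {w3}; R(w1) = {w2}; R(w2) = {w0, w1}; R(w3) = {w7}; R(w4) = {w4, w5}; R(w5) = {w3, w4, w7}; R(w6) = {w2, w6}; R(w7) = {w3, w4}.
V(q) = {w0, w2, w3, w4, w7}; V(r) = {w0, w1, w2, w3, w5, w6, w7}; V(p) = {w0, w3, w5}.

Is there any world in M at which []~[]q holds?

Yes

Let φ = []~[]q. Evaluate φ at each world:
  w0 (successors {w3}): φ is false.
  w1 (successors {w2}): φ is true.
  w2 (successors {w0, w1}): φ is false.
  w3 (successors {w7}): φ is false.
  w4 (successors {w4, w5}): φ is false.
  w5 (successors {w3, w4, w7}): φ is false.
  w6 (successors {w2, w6}): φ is true.
  w7 (successors {w3, w4}): φ is false.
Detail at w1 (witness):
  At w1: []~[]q requires ~[]q at every successor {w2}.
      At w2: []q is false, so ~[]q is true.
  So []~[]q is true at w1.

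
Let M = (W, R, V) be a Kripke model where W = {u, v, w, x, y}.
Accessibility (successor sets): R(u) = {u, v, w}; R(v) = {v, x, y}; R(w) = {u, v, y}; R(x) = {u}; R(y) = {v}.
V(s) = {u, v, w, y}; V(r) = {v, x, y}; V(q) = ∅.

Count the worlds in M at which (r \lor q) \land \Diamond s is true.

Recall that \Diamond ψ holds at a world iff ψ holds at some accessible world.
Let φ = (r \lor q) \land \Diamond s. Evaluate φ at each world:
  u (successors {u, v, w}): φ is false.
  v (successors {v, x, y}): φ is true.
  w (successors {u, v, y}): φ is false.
  x (successors {u}): φ is true.
  y (successors {v}): φ is true.
For instance, at y:
  At y: r \lor q is true, \Diamond s is true, so (r \lor q) \land \Diamond s is true.
    At y: \Diamond s requires s at some successor in {v}.
      s holds at v, so \Diamond s is true at y.
Satisfying worlds: {v, x, y}

3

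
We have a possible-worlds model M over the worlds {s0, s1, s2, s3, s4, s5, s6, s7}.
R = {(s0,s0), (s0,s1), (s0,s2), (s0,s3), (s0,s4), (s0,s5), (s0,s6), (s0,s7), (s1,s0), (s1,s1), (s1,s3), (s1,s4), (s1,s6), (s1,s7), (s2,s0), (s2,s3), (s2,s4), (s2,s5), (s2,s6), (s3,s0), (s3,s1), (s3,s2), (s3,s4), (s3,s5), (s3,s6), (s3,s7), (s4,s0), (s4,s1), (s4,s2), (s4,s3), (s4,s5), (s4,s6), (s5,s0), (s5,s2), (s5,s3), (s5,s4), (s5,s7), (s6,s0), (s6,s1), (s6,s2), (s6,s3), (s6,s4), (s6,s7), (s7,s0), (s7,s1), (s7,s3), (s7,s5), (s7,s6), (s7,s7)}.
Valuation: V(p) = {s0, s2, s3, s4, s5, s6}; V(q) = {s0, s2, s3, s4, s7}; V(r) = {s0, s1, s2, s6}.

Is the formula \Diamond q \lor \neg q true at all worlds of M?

Let φ = \Diamond q \lor \neg q. Evaluate φ at each world:
  s0 (successors {s0, s1, s2, s3, s4, s5, s6, s7}): φ is true.
  s1 (successors {s0, s1, s3, s4, s6, s7}): φ is true.
  s2 (successors {s0, s3, s4, s5, s6}): φ is true.
  s3 (successors {s0, s1, s2, s4, s5, s6, s7}): φ is true.
  s4 (successors {s0, s1, s2, s3, s5, s6}): φ is true.
  s5 (successors {s0, s2, s3, s4, s7}): φ is true.
  s6 (successors {s0, s1, s2, s3, s4, s7}): φ is true.
  s7 (successors {s0, s1, s3, s5, s6, s7}): φ is true.
For instance, at s7:
  At s7: \Diamond q is true, \neg q is false, so \Diamond q \lor \neg q is true.
    At s7: \Diamond q requires q at some successor in {s0, s1, s3, s5, s6, s7}.
      q holds at s0, so \Diamond q is true at s7.

Yes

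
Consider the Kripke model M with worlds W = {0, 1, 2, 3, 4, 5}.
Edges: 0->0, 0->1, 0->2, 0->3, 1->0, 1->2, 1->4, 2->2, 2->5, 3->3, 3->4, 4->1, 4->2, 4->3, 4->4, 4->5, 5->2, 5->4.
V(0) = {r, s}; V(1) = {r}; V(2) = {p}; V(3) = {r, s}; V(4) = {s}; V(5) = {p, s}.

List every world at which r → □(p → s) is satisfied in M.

Recall that □ψ holds at a world iff ψ holds at every accessible world, and ◇ψ holds iff ψ holds at some accessible world.
Let φ = r → □(p → s). Evaluate φ at each world:
  0 (successors {0, 1, 2, 3}): φ is false.
  1 (successors {0, 2, 4}): φ is false.
  2 (successors {2, 5}): φ is true.
  3 (successors {3, 4}): φ is true.
  4 (successors {1, 2, 3, 4, 5}): φ is true.
  5 (successors {2, 4}): φ is true.
For instance, at 1:
  At 1: r is true, □(p → s) is false, so r → □(p → s) is false.
    At 1: □(p → s) requires p → s at every successor {0, 2, 4}.
      p → s fails at 2, so □(p → s) is false at 1.
Satisfying worlds: {2, 3, 4, 5}

2, 3, 4, 5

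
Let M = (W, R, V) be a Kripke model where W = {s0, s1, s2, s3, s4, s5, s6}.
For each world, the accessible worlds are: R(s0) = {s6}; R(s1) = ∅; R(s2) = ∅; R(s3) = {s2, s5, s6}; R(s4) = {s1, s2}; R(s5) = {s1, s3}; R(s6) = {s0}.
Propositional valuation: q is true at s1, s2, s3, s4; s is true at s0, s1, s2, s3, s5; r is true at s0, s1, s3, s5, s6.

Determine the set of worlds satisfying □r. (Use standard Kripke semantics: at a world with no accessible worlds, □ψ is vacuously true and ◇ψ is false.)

Let φ = □r. Evaluate φ at each world:
  s0 (successors {s6}): φ is true.
  s1 (successors ∅): φ is true.
  s2 (successors ∅): φ is true.
  s3 (successors {s2, s5, s6}): φ is false.
  s4 (successors {s1, s2}): φ is false.
  s5 (successors {s1, s3}): φ is true.
  s6 (successors {s0}): φ is true.
For instance, at s6:
  At s6: □r requires r at every successor {s0}.
    At s0: r is true.
  So □r is true at s6.
Satisfying worlds: {s0, s1, s2, s5, s6}

s0, s1, s2, s5, s6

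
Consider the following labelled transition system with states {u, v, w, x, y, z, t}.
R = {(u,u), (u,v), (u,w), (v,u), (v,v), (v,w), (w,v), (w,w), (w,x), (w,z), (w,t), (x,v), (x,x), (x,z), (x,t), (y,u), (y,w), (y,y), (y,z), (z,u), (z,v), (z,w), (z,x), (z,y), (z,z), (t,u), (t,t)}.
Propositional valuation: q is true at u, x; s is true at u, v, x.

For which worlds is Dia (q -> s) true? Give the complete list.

u, v, w, x, y, z, t

Recall that Dia ψ holds at a world iff ψ holds at some accessible world.
Let φ = Dia (q -> s). Evaluate φ at each world:
  u (successors {u, v, w}): φ is true.
  v (successors {u, v, w}): φ is true.
  w (successors {v, w, x, z, t}): φ is true.
  x (successors {v, x, z, t}): φ is true.
  y (successors {u, w, y, z}): φ is true.
  z (successors {u, v, w, x, y, z}): φ is true.
  t (successors {u, t}): φ is true.
For instance, at z:
  At z: Dia (q -> s) requires q -> s at some successor in {u, v, w, x, y, z}.
    q -> s holds at u, so Dia (q -> s) is true at z.
Satisfying worlds: {u, v, w, x, y, z, t}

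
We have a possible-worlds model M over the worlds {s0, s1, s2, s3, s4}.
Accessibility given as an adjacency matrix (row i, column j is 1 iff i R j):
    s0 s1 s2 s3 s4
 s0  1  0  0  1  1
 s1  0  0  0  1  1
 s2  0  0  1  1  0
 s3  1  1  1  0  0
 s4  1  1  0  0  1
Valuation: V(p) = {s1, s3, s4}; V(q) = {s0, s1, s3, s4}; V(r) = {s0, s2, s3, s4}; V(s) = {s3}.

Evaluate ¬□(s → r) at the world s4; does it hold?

No

Recall that □ψ holds at a world iff ψ holds at every accessible world, and ◇ψ holds iff ψ holds at some accessible world.
At s4: □(s → r) is true, so ¬□(s → r) is false.
  At s4: □(s → r) requires s → r at every successor {s0, s1, s4}.
    At s0: s → r is true.
    At s1: s → r is true.
    At s4: s → r is true.
  So □(s → r) is true at s4.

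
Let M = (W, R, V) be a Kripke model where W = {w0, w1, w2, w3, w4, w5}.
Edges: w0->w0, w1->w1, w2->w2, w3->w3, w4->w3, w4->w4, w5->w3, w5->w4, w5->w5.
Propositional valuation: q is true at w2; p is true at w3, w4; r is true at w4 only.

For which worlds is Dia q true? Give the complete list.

w2

Let φ = Dia q. Evaluate φ at each world:
  w0 (successors {w0}): φ is false.
  w1 (successors {w1}): φ is false.
  w2 (successors {w2}): φ is true.
  w3 (successors {w3}): φ is false.
  w4 (successors {w3, w4}): φ is false.
  w5 (successors {w3, w4, w5}): φ is false.
For instance, at w4:
  At w4: Dia q requires q at some successor in {w3, w4}.
    At w3: q is false.
    At w4: q is false.
  So Dia q is false at w4.
Satisfying worlds: {w2}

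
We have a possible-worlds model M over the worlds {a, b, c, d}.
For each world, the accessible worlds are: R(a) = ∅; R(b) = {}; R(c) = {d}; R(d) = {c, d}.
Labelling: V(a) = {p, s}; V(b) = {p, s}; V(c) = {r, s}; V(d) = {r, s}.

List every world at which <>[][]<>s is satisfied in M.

c, d

Let φ = <>[][]<>s. Evaluate φ at each world:
  a (successors ∅): φ is false.
  b (successors ∅): φ is false.
  c (successors {d}): φ is true.
  d (successors {c, d}): φ is true.
For instance, at d:
  At d: <>[][]<>s requires [][]<>s at some successor in {c, d}.
    [][]<>s holds at c, so <>[][]<>s is true at d.
      At c: [][]<>s requires []<>s at every successor {d}.
        At d: []<>s is true.
      So [][]<>s is true at c.
Satisfying worlds: {c, d}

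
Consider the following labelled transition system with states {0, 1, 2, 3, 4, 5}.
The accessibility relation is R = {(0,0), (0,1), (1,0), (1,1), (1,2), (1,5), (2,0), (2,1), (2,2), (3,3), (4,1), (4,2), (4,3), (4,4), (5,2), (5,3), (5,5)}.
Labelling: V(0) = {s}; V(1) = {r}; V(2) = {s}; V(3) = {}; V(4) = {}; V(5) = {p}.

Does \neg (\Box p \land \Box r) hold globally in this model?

Let φ = \neg (\Box p \land \Box r). Evaluate φ at each world:
  0 (successors {0, 1}): φ is true.
  1 (successors {0, 1, 2, 5}): φ is true.
  2 (successors {0, 1, 2}): φ is true.
  3 (successors {3}): φ is true.
  4 (successors {1, 2, 3, 4}): φ is true.
  5 (successors {2, 3, 5}): φ is true.
For instance, at 4:
  At 4: \Box p \land \Box r is false, so \neg (\Box p \land \Box r) is true.
    At 4: \Box p is false, \Box r is false, so \Box p \land \Box r is false.
      At 4: \Box p requires p at every successor {1, 2, 3, 4}.
        p fails at 1, so \Box p is false at 4.
      At 4: \Box r requires r at every successor {1, 2, 3, 4}.
        r fails at 2, so \Box r is false at 4.

Yes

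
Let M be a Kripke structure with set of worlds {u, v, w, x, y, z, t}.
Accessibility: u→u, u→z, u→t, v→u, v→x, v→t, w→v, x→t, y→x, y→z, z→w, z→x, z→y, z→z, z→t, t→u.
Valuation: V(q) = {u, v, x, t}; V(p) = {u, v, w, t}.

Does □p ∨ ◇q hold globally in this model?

Yes

Let φ = □p ∨ ◇q. Evaluate φ at each world:
  u (successors {u, z, t}): φ is true.
  v (successors {u, x, t}): φ is true.
  w (successors {v}): φ is true.
  x (successors {t}): φ is true.
  y (successors {x, z}): φ is true.
  z (successors {w, x, y, z, t}): φ is true.
  t (successors {u}): φ is true.
For instance, at v:
  At v: □p is false, ◇q is true, so □p ∨ ◇q is true.
    At v: □p requires p at every successor {u, x, t}.
      p fails at x, so □p is false at v.
    At v: ◇q requires q at some successor in {u, x, t}.
      q holds at u, so ◇q is true at v.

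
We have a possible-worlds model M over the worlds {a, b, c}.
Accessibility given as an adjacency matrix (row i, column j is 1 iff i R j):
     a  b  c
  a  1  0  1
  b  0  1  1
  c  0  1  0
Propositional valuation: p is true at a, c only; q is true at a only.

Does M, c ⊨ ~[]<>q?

Yes

At c: []<>q is false, so ~[]<>q is true.
  At c: []<>q requires <>q at every successor {b}.
    <>q fails at b, so []<>q is false at c.
      At b: <>q requires q at some successor in {b, c}.
        At b: q is false.
        At c: q is false.
      So <>q is false at b.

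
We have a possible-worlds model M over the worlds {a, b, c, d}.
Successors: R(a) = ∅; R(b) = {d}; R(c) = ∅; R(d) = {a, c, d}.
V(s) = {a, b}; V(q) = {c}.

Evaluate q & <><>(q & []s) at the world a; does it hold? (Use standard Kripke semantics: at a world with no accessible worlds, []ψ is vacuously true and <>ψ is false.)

No

At a: q is false, <><>(q & []s) is false, so q & <><>(q & []s) is false.
  At a: no accessible worlds, so <><>(q & []s) is false.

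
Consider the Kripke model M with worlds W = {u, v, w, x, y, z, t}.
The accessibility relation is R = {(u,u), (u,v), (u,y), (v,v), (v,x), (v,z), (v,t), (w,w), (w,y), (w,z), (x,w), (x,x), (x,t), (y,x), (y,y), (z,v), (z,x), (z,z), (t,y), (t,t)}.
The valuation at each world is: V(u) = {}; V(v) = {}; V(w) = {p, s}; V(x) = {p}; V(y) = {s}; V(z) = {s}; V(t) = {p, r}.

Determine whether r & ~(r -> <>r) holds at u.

No

Recall that <>ψ holds at a world iff ψ holds at some accessible world.
At u: r is false, ~(r -> <>r) is false, so r & ~(r -> <>r) is false.
  At u: r -> <>r is true, so ~(r -> <>r) is false.
    At u: r is false, <>r is false, so r -> <>r is true.
      At u: <>r requires r at some successor in {u, v, y}.
        At u: r is false.
        At v: r is false.
        At y: r is false.
      So <>r is false at u.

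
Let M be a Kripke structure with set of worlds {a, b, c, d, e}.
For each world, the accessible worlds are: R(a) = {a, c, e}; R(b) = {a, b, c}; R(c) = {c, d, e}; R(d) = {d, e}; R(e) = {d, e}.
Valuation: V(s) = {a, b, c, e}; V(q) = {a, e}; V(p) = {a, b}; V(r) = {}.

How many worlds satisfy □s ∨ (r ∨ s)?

4

Let φ = □s ∨ (r ∨ s). Evaluate φ at each world:
  a (successors {a, c, e}): φ is true.
  b (successors {a, b, c}): φ is true.
  c (successors {c, d, e}): φ is true.
  d (successors {d, e}): φ is false.
  e (successors {d, e}): φ is true.
For instance, at b:
  At b: □s is true, r ∨ s is true, so □s ∨ (r ∨ s) is true.
    At b: □s requires s at every successor {a, b, c}.
      At a: s is true.
      At b: s is true.
      At c: s is true.
    So □s is true at b.
Satisfying worlds: {a, b, c, e}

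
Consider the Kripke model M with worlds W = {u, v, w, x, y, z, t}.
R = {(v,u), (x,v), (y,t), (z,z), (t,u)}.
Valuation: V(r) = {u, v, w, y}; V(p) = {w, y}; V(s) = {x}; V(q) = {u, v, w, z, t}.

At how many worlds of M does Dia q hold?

5

Let φ = Dia q. Evaluate φ at each world:
  u (successors ∅): φ is false.
  v (successors {u}): φ is true.
  w (successors ∅): φ is false.
  x (successors {v}): φ is true.
  y (successors {t}): φ is true.
  z (successors {z}): φ is true.
  t (successors {u}): φ is true.
For instance, at v:
  At v: Dia q requires q at some successor in {u}.
    q holds at u, so Dia q is true at v.
Satisfying worlds: {v, x, y, z, t}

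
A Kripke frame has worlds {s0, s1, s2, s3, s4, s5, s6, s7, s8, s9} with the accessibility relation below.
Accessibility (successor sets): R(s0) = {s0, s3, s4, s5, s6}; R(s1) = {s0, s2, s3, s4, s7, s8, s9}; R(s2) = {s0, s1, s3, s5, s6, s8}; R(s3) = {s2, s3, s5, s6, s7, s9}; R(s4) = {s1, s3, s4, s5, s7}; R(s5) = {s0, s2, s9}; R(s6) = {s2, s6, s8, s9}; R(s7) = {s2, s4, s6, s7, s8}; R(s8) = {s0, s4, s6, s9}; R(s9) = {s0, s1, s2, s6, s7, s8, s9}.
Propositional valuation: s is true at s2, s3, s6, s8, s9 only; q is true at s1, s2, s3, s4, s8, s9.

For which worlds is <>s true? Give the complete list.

Let φ = <>s. Evaluate φ at each world:
  s0 (successors {s0, s3, s4, s5, s6}): φ is true.
  s1 (successors {s0, s2, s3, s4, s7, s8, s9}): φ is true.
  s2 (successors {s0, s1, s3, s5, s6, s8}): φ is true.
  s3 (successors {s2, s3, s5, s6, s7, s9}): φ is true.
  s4 (successors {s1, s3, s4, s5, s7}): φ is true.
  s5 (successors {s0, s2, s9}): φ is true.
  s6 (successors {s2, s6, s8, s9}): φ is true.
  s7 (successors {s2, s4, s6, s7, s8}): φ is true.
  s8 (successors {s0, s4, s6, s9}): φ is true.
  s9 (successors {s0, s1, s2, s6, s7, s8, s9}): φ is true.
For instance, at s3:
  At s3: <>s requires s at some successor in {s2, s3, s5, s6, s7, s9}.
    s holds at s2, so <>s is true at s3.
Satisfying worlds: {s0, s1, s2, s3, s4, s5, s6, s7, s8, s9}

s0, s1, s2, s3, s4, s5, s6, s7, s8, s9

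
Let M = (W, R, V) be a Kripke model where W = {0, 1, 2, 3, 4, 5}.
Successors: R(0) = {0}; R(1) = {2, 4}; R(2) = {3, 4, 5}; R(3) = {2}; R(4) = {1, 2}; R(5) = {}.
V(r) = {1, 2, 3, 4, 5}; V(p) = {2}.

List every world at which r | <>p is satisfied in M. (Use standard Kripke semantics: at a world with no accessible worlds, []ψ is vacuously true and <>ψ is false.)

Recall that <>ψ holds at a world iff ψ holds at some accessible world.
Let φ = r | <>p. Evaluate φ at each world:
  0 (successors {0}): φ is false.
  1 (successors {2, 4}): φ is true.
  2 (successors {3, 4, 5}): φ is true.
  3 (successors {2}): φ is true.
  4 (successors {1, 2}): φ is true.
  5 (successors ∅): φ is true.
For instance, at 3:
  At 3: r is true, <>p is true, so r | <>p is true.
    At 3: <>p requires p at some successor in {2}.
      p holds at 2, so <>p is true at 3.
Satisfying worlds: {1, 2, 3, 4, 5}

1, 2, 3, 4, 5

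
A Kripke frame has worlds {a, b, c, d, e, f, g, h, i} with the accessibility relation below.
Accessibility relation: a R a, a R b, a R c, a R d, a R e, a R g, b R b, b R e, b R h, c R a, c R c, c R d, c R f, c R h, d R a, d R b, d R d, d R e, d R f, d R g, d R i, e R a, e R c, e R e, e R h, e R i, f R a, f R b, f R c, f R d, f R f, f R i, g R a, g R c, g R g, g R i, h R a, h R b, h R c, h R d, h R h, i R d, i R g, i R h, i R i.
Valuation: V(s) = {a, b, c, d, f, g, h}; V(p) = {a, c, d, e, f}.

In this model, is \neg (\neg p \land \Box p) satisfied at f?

Yes

Recall that \Box ψ holds at a world iff ψ holds at every accessible world, and \Diamond ψ holds iff ψ holds at some accessible world.
At f: \neg p \land \Box p is false, so \neg (\neg p \land \Box p) is true.
  At f: \neg p is false, \Box p is false, so \neg p \land \Box p is false.
    At f: \Box p requires p at every successor {a, b, c, d, f, i}.
      p fails at b, so \Box p is false at f.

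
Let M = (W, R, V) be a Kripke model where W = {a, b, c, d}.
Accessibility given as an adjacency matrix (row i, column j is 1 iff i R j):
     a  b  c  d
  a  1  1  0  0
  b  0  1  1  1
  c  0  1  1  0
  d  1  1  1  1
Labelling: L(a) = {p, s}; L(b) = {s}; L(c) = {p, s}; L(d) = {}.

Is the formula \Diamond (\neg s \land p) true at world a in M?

No

At a: \Diamond (\neg s \land p) requires \neg s \land p at some successor in {a, b}.
  At a: \neg s \land p is false.
  At b: \neg s \land p is false.
So \Diamond (\neg s \land p) is false at a.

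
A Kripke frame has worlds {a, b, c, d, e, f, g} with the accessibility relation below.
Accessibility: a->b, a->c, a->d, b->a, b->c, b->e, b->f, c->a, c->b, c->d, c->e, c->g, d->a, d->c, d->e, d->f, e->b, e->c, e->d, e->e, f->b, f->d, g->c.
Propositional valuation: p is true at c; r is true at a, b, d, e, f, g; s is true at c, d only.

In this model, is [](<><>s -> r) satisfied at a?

At a: [](<><>s -> r) requires <><>s -> r at every successor {b, c, d}.
  <><>s -> r fails at c, so [](<><>s -> r) is false at a.
    At c: <><>s is true, r is false, so <><>s -> r is false.
      At c: <><>s requires <>s at some successor in {a, b, d, e, g}.
        <>s holds at a, so <><>s is true at c.

No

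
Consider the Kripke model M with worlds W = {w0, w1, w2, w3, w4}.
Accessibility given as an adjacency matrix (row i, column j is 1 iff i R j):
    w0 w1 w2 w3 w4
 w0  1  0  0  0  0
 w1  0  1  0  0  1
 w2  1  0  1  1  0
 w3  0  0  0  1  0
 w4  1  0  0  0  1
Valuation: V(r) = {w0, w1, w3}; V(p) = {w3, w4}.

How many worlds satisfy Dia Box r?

4

Recall that Box ψ holds at a world iff ψ holds at every accessible world, and Dia ψ holds iff ψ holds at some accessible world.
Let φ = Dia Box r. Evaluate φ at each world:
  w0 (successors {w0}): φ is true.
  w1 (successors {w1, w4}): φ is false.
  w2 (successors {w0, w2, w3}): φ is true.
  w3 (successors {w3}): φ is true.
  w4 (successors {w0, w4}): φ is true.
For instance, at w0:
  At w0: Dia Box r requires Box r at some successor in {w0}.
    Box r holds at w0, so Dia Box r is true at w0.
      At w0: Box r requires r at every successor {w0}.
        At w0: r is true.
      So Box r is true at w0.
Satisfying worlds: {w0, w2, w3, w4}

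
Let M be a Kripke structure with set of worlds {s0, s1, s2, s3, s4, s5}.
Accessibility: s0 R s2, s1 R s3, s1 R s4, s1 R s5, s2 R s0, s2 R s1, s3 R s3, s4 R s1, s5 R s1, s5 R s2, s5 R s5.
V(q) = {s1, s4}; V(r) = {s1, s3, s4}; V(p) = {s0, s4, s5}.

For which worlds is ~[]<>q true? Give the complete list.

Let φ = ~[]<>q. Evaluate φ at each world:
  s0 (successors {s2}): φ is false.
  s1 (successors {s3, s4, s5}): φ is true.
  s2 (successors {s0, s1}): φ is true.
  s3 (successors {s3}): φ is true.
  s4 (successors {s1}): φ is false.
  s5 (successors {s1, s2, s5}): φ is false.
For instance, at s3:
  At s3: []<>q is false, so ~[]<>q is true.
    At s3: []<>q requires <>q at every successor {s3}.
      <>q fails at s3, so []<>q is false at s3.
Satisfying worlds: {s1, s2, s3}

s1, s2, s3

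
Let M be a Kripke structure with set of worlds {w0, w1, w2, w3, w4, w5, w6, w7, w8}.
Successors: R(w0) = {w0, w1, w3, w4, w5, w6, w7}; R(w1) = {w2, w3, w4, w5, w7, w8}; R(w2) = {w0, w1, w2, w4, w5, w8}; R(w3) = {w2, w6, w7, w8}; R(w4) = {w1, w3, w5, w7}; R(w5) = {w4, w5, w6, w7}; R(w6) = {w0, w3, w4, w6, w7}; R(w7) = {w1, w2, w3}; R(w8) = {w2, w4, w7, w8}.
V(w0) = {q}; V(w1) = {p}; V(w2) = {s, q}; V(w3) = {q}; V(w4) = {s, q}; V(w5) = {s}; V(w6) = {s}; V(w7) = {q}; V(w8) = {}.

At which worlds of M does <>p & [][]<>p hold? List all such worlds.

Let φ = <>p & [][]<>p. Evaluate φ at each world:
  w0 (successors {w0, w1, w3, w4, w5, w6, w7}): φ is false.
  w1 (successors {w2, w3, w4, w5, w7, w8}): φ is false.
  w2 (successors {w0, w1, w2, w4, w5, w8}): φ is false.
  w3 (successors {w2, w6, w7, w8}): φ is false.
  w4 (successors {w1, w3, w5, w7}): φ is false.
  w5 (successors {w4, w5, w6, w7}): φ is false.
  w6 (successors {w0, w3, w4, w6, w7}): φ is false.
  w7 (successors {w1, w2, w3}): φ is false.
  w8 (successors {w2, w4, w7, w8}): φ is false.
For instance, at w4:
  At w4: <>p is true, [][]<>p is false, so <>p & [][]<>p is false.
    At w4: <>p requires p at some successor in {w1, w3, w5, w7}.
      p holds at w1, so <>p is true at w4.
    At w4: [][]<>p requires []<>p at every successor {w1, w3, w5, w7}.
      []<>p fails at w1, so [][]<>p is false at w4.
Satisfying worlds: none.

none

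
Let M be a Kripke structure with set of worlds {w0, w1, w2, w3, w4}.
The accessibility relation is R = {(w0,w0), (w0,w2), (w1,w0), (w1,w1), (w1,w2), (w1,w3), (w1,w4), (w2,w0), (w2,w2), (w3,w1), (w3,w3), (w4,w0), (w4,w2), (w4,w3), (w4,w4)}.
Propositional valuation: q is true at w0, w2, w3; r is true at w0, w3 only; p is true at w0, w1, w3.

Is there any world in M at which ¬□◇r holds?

Let φ = ¬□◇r. Evaluate φ at each world:
  w0 (successors {w0, w2}): φ is false.
  w1 (successors {w0, w1, w2, w3, w4}): φ is false.
  w2 (successors {w0, w2}): φ is false.
  w3 (successors {w1, w3}): φ is false.
  w4 (successors {w0, w2, w3, w4}): φ is false.
For instance, at w2:
  At w2: □◇r is true, so ¬□◇r is false.
    At w2: □◇r requires ◇r at every successor {w0, w2}.
      At w0: ◇r is true.
      At w2: ◇r is true.
    So □◇r is true at w2.

No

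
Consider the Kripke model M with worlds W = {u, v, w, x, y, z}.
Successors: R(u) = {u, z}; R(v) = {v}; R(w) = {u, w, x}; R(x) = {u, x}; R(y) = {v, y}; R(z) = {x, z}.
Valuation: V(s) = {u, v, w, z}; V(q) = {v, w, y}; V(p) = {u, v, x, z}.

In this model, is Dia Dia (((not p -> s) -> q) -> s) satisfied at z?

At z: Dia Dia (((not p -> s) -> q) -> s) requires Dia (((not p -> s) -> q) -> s) at some successor in {x, z}.
  Dia (((not p -> s) -> q) -> s) holds at x, so Dia Dia (((not p -> s) -> q) -> s) is true at z.
    At x: Dia (((not p -> s) -> q) -> s) requires ((not p -> s) -> q) -> s at some successor in {u, x}.
      ((not p -> s) -> q) -> s holds at u, so Dia (((not p -> s) -> q) -> s) is true at x.

Yes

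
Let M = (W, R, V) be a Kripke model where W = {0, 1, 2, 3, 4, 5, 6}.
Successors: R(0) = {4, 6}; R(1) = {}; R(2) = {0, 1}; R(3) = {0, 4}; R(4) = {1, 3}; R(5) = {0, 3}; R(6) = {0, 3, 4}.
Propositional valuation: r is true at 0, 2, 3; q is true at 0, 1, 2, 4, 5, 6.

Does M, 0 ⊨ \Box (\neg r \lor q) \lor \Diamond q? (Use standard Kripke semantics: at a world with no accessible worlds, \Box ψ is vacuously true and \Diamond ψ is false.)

At 0: \Box (\neg r \lor q) is true, \Diamond q is true, so \Box (\neg r \lor q) \lor \Diamond q is true.
  At 0: \Box (\neg r \lor q) requires \neg r \lor q at every successor {4, 6}.
    At 4: \neg r \lor q is true.
    At 6: \neg r \lor q is true.
  So \Box (\neg r \lor q) is true at 0.
  At 0: \Diamond q requires q at some successor in {4, 6}.
    q holds at 4, so \Diamond q is true at 0.

Yes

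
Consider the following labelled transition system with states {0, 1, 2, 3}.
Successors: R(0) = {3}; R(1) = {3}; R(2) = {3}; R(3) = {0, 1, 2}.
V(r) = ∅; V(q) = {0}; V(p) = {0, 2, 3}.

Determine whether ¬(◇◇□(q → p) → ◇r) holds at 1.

Yes

At 1: ◇◇□(q → p) → ◇r is false, so ¬(◇◇□(q → p) → ◇r) is true.
  At 1: ◇◇□(q → p) is true, ◇r is false, so ◇◇□(q → p) → ◇r is false.
    At 1: ◇◇□(q → p) requires ◇□(q → p) at some successor in {3}.
      ◇□(q → p) holds at 3, so ◇◇□(q → p) is true at 1.
    At 1: ◇r requires r at some successor in {3}.
      At 3: r is false.
    So ◇r is false at 1.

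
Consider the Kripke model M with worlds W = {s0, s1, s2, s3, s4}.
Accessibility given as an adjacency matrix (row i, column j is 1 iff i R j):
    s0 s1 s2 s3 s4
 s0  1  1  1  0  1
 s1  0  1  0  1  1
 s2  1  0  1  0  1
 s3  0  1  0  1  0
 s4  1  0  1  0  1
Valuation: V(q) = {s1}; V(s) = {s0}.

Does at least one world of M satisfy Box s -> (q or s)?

Yes

Recall that Box ψ holds at a world iff ψ holds at every accessible world, and Dia ψ holds iff ψ holds at some accessible world.
Let φ = Box s -> (q or s). Evaluate φ at each world:
  s0 (successors {s0, s1, s2, s4}): φ is true.
  s1 (successors {s1, s3, s4}): φ is true.
  s2 (successors {s0, s2, s4}): φ is true.
  s3 (successors {s1, s3}): φ is true.
  s4 (successors {s0, s2, s4}): φ is true.
Detail at s0 (witness):
  At s0: Box s is false, q or s is true, so Box s -> (q or s) is true.
    At s0: Box s requires s at every successor {s0, s1, s2, s4}.
      s fails at s1, so Box s is false at s0.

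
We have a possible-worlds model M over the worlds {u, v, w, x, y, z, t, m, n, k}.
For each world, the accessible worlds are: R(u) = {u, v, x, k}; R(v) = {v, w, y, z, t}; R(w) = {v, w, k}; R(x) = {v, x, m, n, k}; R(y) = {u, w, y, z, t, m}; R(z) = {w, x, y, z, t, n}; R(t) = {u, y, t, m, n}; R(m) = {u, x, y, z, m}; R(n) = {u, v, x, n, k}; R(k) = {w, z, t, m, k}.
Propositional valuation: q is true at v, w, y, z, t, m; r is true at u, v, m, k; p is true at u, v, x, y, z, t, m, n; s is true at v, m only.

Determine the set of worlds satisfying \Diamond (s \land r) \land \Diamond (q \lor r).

Recall that \Diamond ψ holds at a world iff ψ holds at some accessible world.
Let φ = \Diamond (s \land r) \land \Diamond (q \lor r). Evaluate φ at each world:
  u (successors {u, v, x, k}): φ is true.
  v (successors {v, w, y, z, t}): φ is true.
  w (successors {v, w, k}): φ is true.
  x (successors {v, x, m, n, k}): φ is true.
  y (successors {u, w, y, z, t, m}): φ is true.
  z (successors {w, x, y, z, t, n}): φ is false.
  t (successors {u, y, t, m, n}): φ is true.
  m (successors {u, x, y, z, m}): φ is true.
  n (successors {u, v, x, n, k}): φ is true.
  k (successors {w, z, t, m, k}): φ is true.
For instance, at w:
  At w: \Diamond (s \land r) is true, \Diamond (q \lor r) is true, so \Diamond (s \land r) \land \Diamond (q \lor r) is true.
    At w: \Diamond (s \land r) requires s \land r at some successor in {v, w, k}.
      s \land r holds at v, so \Diamond (s \land r) is true at w.
    At w: \Diamond (q \lor r) requires q \lor r at some successor in {v, w, k}.
      q \lor r holds at v, so \Diamond (q \lor r) is true at w.
Satisfying worlds: {u, v, w, x, y, t, m, n, k}

u, v, w, x, y, t, m, n, k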